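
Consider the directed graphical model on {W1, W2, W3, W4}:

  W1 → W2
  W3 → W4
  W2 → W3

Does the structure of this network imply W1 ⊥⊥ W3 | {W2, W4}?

There is one path between W1 and W3:
Path 1: W1 → W2 → W3
  W2 is a chain here and W2 is conditioned on, so the path is blocked at W2.
Since every path is blocked, d-separation holds.

Yes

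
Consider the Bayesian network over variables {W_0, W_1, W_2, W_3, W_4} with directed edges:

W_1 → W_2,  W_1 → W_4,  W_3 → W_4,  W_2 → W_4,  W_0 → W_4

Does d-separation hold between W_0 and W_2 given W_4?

We examine all 2 paths between W_0 and W_2:
Path 1: W_0 → W_4 ← W_2
  W_4 is a collider and W_4 is conditioned on, which opens it — no node blocks this path, so it is active.
Path 2: W_0 → W_4 ← W_1 → W_2
  W_4 is a collider and W_4 is conditioned on, which opens it; W_1 is a fork and W_1 is not conditioned on — no node blocks this path, so it is active.
Because an active path exists, W_0 and W_2 are not d-separated.

No — W_0 and W_2 are not d-separated given {W_4}.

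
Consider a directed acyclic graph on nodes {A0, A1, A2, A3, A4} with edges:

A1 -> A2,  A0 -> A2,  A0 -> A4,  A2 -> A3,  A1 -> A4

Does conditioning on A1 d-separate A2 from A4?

Enumerating the 2 paths from A2 to A4 and testing each for blocking by {A1}:
Path 1: A2 ← A1 → A4
  A1 is a fork here and A1 is conditioned on, so the path is blocked at A1.
Path 2: A2 ← A0 → A4
  A0 is a fork and A0 is not conditioned on — no node blocks this path, so it is active.
Because an active path exists, A2 and A4 are not d-separated.

No — A2 and A4 are not d-separated given {A1}.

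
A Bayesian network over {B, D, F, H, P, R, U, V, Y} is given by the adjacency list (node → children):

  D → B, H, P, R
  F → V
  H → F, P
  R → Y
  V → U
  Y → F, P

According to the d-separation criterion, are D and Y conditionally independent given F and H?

There are 5 undirected paths between D and Y; checking each against the conditioning set {F, H}:
Path 1: D → R → Y
  R is a chain and R is not conditioned on — no node blocks this path, so it is active.
Path 2: D → P ← Y
  P is a collider here and neither P nor any of its descendants is conditioned on, so the collider stays closed — the path is blocked at P.
Path 3: D → P ← H → F ← Y
  P is a collider here and neither P nor any of its descendants is conditioned on, so the collider stays closed — the path is blocked at P.
Path 4: D → H → P ← Y
  H is a chain here and H is conditioned on, so the path is blocked at H.
Path 5: D → H → F ← Y
  H is a chain here and H is conditioned on, so the path is blocked at H.
Since the path D → R → Y is active, D and Y are not d-separated given {F, H}.

No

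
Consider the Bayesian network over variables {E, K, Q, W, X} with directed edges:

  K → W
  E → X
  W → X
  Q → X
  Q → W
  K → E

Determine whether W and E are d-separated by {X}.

No

3 paths connect W and E; each must be blocked for d-separation to hold:
Path 1: W ← Q → X ← E
  Q is a fork and Q is not conditioned on; X is a collider and X is conditioned on, which opens it — no node blocks this path, so it is active.
Path 2: W ← K → E
  K is a fork and K is not conditioned on — no node blocks this path, so it is active.
Path 3: W → X ← E
  X is a collider and X is conditioned on, which opens it — no node blocks this path, so it is active.
At least one path is unblocked, so d-separation fails.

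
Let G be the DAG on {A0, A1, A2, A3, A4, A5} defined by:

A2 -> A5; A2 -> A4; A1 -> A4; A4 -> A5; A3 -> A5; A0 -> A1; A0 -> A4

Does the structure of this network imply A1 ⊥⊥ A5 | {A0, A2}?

There are 4 undirected paths between A1 and A5; checking each against the conditioning set {A0, A2}:
Path 1: A1 → A4 → A5
  A4 is a chain and A4 is not conditioned on — no node blocks this path, so it is active.
Path 2: A1 → A4 ← A2 → A5
  A4 is a collider here and neither A4 nor any of its descendants is conditioned on, so the collider stays closed — the path is blocked at A4.
Path 3: A1 ← A0 → A4 → A5
  A0 is a fork here and A0 is conditioned on, so the path is blocked at A0.
Path 4: A1 ← A0 → A4 ← A2 → A5
  A0 is a fork here and A0 is conditioned on, so the path is blocked at A0.
Because an active path exists, A1 and A5 are not d-separated.

No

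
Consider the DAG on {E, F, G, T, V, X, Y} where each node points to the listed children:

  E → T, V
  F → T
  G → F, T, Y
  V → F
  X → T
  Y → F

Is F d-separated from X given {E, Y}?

Yes

There are 4 undirected paths between F and X; checking each against the conditioning set {E, Y}:
Path 1: F ← Y ← G → T ← X
  Y is a chain here and Y is conditioned on, so the path is blocked at Y.
Path 2: F ← G → T ← X
  T is a collider here and neither T nor any of its descendants is conditioned on, so the collider stays closed — the path is blocked at T.
Path 3: F ← V ← E → T ← X
  E is a fork here and E is conditioned on, so the path is blocked at E.
Path 4: F → T ← X
  T is a collider here and neither T nor any of its descendants is conditioned on, so the collider stays closed — the path is blocked at T.
Every path is blocked, so F and X are d-separated given {E, Y}.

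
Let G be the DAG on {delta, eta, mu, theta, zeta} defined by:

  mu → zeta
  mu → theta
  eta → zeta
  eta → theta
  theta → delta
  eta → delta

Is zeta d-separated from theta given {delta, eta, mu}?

Yes

We examine all 3 paths between zeta and theta:
  1. zeta ← mu → theta — mu:fork[blocks] ⇒ blocked
  2. zeta ← eta → delta ← theta — eta:fork[blocks]; delta:collider[open] ⇒ blocked
  3. zeta ← eta → theta — eta:fork[blocks] ⇒ blocked
All paths are blocked; zeta ⊥ theta | {delta, eta, mu} holds.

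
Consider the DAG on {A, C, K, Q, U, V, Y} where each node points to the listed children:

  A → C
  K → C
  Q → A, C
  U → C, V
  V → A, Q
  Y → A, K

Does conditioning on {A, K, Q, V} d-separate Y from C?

Yes

We examine all 6 paths between Y and C:
Path 1: Y → K → C
  K is a chain here and K is conditioned on, so the path is blocked at K.
Path 2: Y → A ← Q → C
  Q is a fork here and Q is conditioned on, so the path is blocked at Q.
Path 3: Y → A ← Q ← V ← U → C
  Q is a chain here and Q is conditioned on, so the path is blocked at Q.
Path 4: Y → A → C
  A is a chain here and A is conditioned on, so the path is blocked at A.
Path 5: Y → A ← V → Q → C
  V is a fork here and V is conditioned on, so the path is blocked at V.
Path 6: Y → A ← V ← U → C
  V is a chain here and V is conditioned on, so the path is blocked at V.
Since every path is blocked, d-separation holds.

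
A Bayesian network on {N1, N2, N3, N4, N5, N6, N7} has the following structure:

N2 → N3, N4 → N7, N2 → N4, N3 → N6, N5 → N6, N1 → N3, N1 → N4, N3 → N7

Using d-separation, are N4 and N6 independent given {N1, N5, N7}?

No

We examine all 3 paths between N4 and N6:
Path 1: N4 ← N1 → N3 → N6
  N1 is a fork here and N1 is conditioned on, so the path is blocked at N1.
Path 2: N4 ← N2 → N3 → N6
  N2 is a fork and N2 is not conditioned on; N3 is a chain and N3 is not conditioned on — no node blocks this path, so it is active.
Path 3: N4 → N7 ← N3 → N6
  N7 is a collider and N7 is conditioned on, which opens it; N3 is a fork and N3 is not conditioned on — no node blocks this path, so it is active.
Since the path N4 ← N2 → N3 → N6 is active, N4 and N6 are not d-separated given {N1, N5, N7}.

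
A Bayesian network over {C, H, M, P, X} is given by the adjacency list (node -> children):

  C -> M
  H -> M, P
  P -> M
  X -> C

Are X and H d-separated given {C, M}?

There are 2 undirected paths between X and H; checking each against the conditioning set {C, M}:
Path 1: X → C → M ← P ← H
  C is a chain here and C is conditioned on, so the path is blocked at C.
Path 2: X → C → M ← H
  C is a chain here and C is conditioned on, so the path is blocked at C.
Since every path is blocked, d-separation holds.

Yes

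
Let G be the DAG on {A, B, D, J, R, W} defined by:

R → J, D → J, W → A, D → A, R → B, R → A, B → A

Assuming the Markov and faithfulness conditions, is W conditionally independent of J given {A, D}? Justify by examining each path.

No — W and J are not d-separated given {A, D}.

There are 3 undirected paths between W and J; checking each against the conditioning set {A, D}:
Path 1: W → A ← B ← R → J
  A is a collider and A is conditioned on, which opens it; B is a chain and B is not conditioned on; R is a fork and R is not conditioned on — no node blocks this path, so it is active.
Path 2: W → A ← D → J
  D is a fork here and D is conditioned on, so the path is blocked at D.
Path 3: W → A ← R → J
  A is a collider and A is conditioned on, which opens it; R is a fork and R is not conditioned on — no node blocks this path, so it is active.
Since the path W → A ← B ← R → J is active, W and J are not d-separated given {A, D}.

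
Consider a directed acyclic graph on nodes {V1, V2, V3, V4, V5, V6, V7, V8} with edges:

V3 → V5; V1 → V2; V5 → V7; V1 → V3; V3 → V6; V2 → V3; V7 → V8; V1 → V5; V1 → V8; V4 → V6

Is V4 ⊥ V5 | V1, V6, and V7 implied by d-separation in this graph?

We examine all 5 paths between V4 and V5:
  1. V4 → V6 ← V3 ← V2 ← V1 → V5 — V6:collider[open]; V3:chain[open]; V2:chain[open]; V1:fork[blocks] ⇒ blocked
  2. V4 → V6 ← V3 ← V2 ← V1 → V8 ← V7 ← V5 — V6:collider[open]; V3:chain[open]; V2:chain[open]; V1:fork[blocks]; V8:collider[blocks]; V7:chain[blocks] ⇒ blocked
  3. V4 → V6 ← V3 → V5 — V6:collider[open]; V3:fork[open] ⇒ active
  4. V4 → V6 ← V3 ← V1 → V5 — V6:collider[open]; V3:chain[open]; V1:fork[blocks] ⇒ blocked
  5. V4 → V6 ← V3 ← V1 → V8 ← V7 ← V5 — V6:collider[open]; V3:chain[open]; V1:fork[blocks]; V8:collider[blocks]; V7:chain[blocks] ⇒ blocked
Since the path V4 → V6 ← V3 → V5 is active, V4 and V5 are not d-separated given {V1, V6, V7}.

No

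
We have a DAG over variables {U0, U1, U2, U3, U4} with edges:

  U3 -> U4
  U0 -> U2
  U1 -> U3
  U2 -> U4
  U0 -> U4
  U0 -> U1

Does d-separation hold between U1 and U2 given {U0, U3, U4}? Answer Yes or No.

We examine all 4 paths between U1 and U2:
  1. U1 ← U0 → U4 ← U2 — U0:fork[blocks]; U4:collider[open] ⇒ blocked
  2. U1 ← U0 → U2 — U0:fork[blocks] ⇒ blocked
  3. U1 → U3 → U4 ← U0 → U2 — U3:chain[blocks]; U4:collider[open]; U0:fork[blocks] ⇒ blocked
  4. U1 → U3 → U4 ← U2 — U3:chain[blocks]; U4:collider[open] ⇒ blocked
Every path is blocked, so U1 and U2 are d-separated given {U0, U3, U4}.

Yes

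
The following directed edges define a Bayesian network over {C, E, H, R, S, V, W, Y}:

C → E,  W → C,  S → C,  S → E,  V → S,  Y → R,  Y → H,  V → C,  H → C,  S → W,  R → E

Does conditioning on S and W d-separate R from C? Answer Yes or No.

No

Enumerating the 5 paths from R to C and testing each for blocking by {S, W}:
Path 1: R ← Y → H → C
  Y is a fork and Y is not conditioned on; H is a chain and H is not conditioned on — no node blocks this path, so it is active.
Path 2: R → E ← C
  E is a collider here and neither E nor any of its descendants is conditioned on, so the collider stays closed — the path is blocked at E.
Path 3: R → E ← S → C
  E is a collider here and neither E nor any of its descendants is conditioned on, so the collider stays closed — the path is blocked at E.
Path 4: R → E ← S ← V → C
  E is a collider here and neither E nor any of its descendants is conditioned on, so the collider stays closed — the path is blocked at E.
Path 5: R → E ← S → W → C
  E is a collider here and neither E nor any of its descendants is conditioned on, so the collider stays closed — the path is blocked at E.
At least one path is unblocked, so d-separation fails.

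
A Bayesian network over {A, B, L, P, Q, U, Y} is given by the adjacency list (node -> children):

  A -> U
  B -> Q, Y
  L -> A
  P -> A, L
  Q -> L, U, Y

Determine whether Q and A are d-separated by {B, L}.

No — Q and A are not d-separated given {B, L}.

We examine all 3 paths between Q and A:
Path 1: Q → U ← A
  U is a collider here and neither U nor any of its descendants is conditioned on, so the collider stays closed — the path is blocked at U.
Path 2: Q → L ← P → A
  L is a collider and L is conditioned on, which opens it; P is a fork and P is not conditioned on — no node blocks this path, so it is active.
Path 3: Q → L → A
  L is a chain here and L is conditioned on, so the path is blocked at L.
Since the path Q → L ← P → A is active, Q and A are not d-separated given {B, L}.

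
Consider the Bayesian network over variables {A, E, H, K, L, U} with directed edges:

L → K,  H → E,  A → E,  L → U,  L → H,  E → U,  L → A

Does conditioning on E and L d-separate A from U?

4 paths connect A and U; each must be blocked for d-separation to hold:
Path 1: A → E ← H ← L → U
  L is a fork here and L is conditioned on, so the path is blocked at L.
Path 2: A → E → U
  E is a chain here and E is conditioned on, so the path is blocked at E.
Path 3: A ← L → H → E → U
  L is a fork here and L is conditioned on, so the path is blocked at L.
Path 4: A ← L → U
  L is a fork here and L is conditioned on, so the path is blocked at L.
Every path is blocked, so A and U are d-separated given {E, L}.

Yes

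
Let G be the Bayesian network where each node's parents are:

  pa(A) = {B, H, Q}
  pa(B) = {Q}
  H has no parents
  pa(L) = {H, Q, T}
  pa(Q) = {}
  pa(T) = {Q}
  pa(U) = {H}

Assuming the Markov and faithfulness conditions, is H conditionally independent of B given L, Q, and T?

Yes

There are 6 undirected paths between H and B; checking each against the conditioning set {L, Q, T}:
  1. H → A ← Q → B — A:collider[blocks]; Q:fork[blocks] ⇒ blocked
  2. H → A ← B — A:collider[blocks] ⇒ blocked
  3. H → L ← T ← Q → A ← B — L:collider[open]; T:chain[blocks]; Q:fork[blocks]; A:collider[blocks] ⇒ blocked
  4. H → L ← T ← Q → B — L:collider[open]; T:chain[blocks]; Q:fork[blocks] ⇒ blocked
  5. H → L ← Q → A ← B — L:collider[open]; Q:fork[blocks]; A:collider[blocks] ⇒ blocked
  6. H → L ← Q → B — L:collider[open]; Q:fork[blocks] ⇒ blocked
All paths are blocked; H ⊥ B | {L, Q, T} holds.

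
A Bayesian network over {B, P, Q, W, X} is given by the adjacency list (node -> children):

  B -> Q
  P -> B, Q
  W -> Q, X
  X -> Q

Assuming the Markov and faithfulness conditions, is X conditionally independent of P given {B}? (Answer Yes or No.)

Enumerating the 4 paths from X to P and testing each for blocking by {B}:
Path 1: X ← W → Q ← P
  Q is a collider here and neither Q nor any of its descendants is conditioned on, so the collider stays closed — the path is blocked at Q.
Path 2: X ← W → Q ← B ← P
  Q is a collider here and neither Q nor any of its descendants is conditioned on, so the collider stays closed — the path is blocked at Q.
Path 3: X → Q ← P
  Q is a collider here and neither Q nor any of its descendants is conditioned on, so the collider stays closed — the path is blocked at Q.
Path 4: X → Q ← B ← P
  Q is a collider here and neither Q nor any of its descendants is conditioned on, so the collider stays closed — the path is blocked at Q.
All paths are blocked; X ⊥ P | {B} holds.

Yes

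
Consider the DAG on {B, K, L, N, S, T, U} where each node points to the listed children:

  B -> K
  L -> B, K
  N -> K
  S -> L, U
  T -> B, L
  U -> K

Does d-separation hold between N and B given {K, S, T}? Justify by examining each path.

We examine all 5 paths between N and B:
Path 1: N → K ← L → B
  K is a collider and K is conditioned on, which opens it; L is a fork and L is not conditioned on — no node blocks this path, so it is active.
Path 2: N → K ← L ← T → B
  T is a fork here and T is conditioned on, so the path is blocked at T.
Path 3: N → K ← B
  K is a collider and K is conditioned on, which opens it — no node blocks this path, so it is active.
Path 4: N → K ← U ← S → L → B
  S is a fork here and S is conditioned on, so the path is blocked at S.
Path 5: N → K ← U ← S → L ← T → B
  S is a fork here and S is conditioned on, so the path is blocked at S.
Since the path N → K ← L → B is active, N and B are not d-separated given {K, S, T}.

No — N and B are not d-separated given {K, S, T}.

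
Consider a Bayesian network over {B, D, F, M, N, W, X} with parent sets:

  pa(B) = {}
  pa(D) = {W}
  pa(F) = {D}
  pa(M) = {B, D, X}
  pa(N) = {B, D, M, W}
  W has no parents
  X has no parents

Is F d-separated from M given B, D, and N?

5 paths connect F and M; each must be blocked for d-separation to hold:
  1. F ← D → M — D:fork[blocks] ⇒ blocked
  2. F ← D → N ← M — D:fork[blocks]; N:collider[open] ⇒ blocked
  3. F ← D → N ← B → M — D:fork[blocks]; N:collider[open]; B:fork[blocks] ⇒ blocked
  4. F ← D ← W → N ← M — D:chain[blocks]; W:fork[open]; N:collider[open] ⇒ blocked
  5. F ← D ← W → N ← B → M — D:chain[blocks]; W:fork[open]; N:collider[open]; B:fork[blocks] ⇒ blocked
Every path is blocked, so F and M are d-separated given {B, D, N}.

Yes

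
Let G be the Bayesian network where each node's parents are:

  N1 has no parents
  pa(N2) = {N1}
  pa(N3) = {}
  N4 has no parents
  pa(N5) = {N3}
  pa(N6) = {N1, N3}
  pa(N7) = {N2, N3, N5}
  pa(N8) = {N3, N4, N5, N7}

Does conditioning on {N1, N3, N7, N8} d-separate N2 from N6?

Enumerating the 6 paths from N2 to N6 and testing each for blocking by {N1, N3, N7, N8}:
Path 1: N2 ← N1 → N6
  N1 is a fork here and N1 is conditioned on, so the path is blocked at N1.
Path 2: N2 → N7 → N8 ← N3 → N6
  N7 is a chain here and N7 is conditioned on, so the path is blocked at N7.
Path 3: N2 → N7 → N8 ← N5 ← N3 → N6
  N7 is a chain here and N7 is conditioned on, so the path is blocked at N7.
Path 4: N2 → N7 ← N3 → N6
  N3 is a fork here and N3 is conditioned on, so the path is blocked at N3.
Path 5: N2 → N7 ← N5 → N8 ← N3 → N6
  N3 is a fork here and N3 is conditioned on, so the path is blocked at N3.
Path 6: N2 → N7 ← N5 ← N3 → N6
  N3 is a fork here and N3 is conditioned on, so the path is blocked at N3.
Every path is blocked, so N2 and N6 are d-separated given {N1, N3, N7, N8}.

Yes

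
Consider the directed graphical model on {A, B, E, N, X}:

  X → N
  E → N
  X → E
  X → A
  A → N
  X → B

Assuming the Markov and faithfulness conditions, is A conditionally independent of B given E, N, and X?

Yes — A and B are d-separated given {E, N, X}.

Enumerating the 3 paths from A to B and testing each for blocking by {E, N, X}:
  1. A → N ← E ← X → B — N:collider[open]; E:chain[blocks]; X:fork[blocks] ⇒ blocked
  2. A → N ← X → B — N:collider[open]; X:fork[blocks] ⇒ blocked
  3. A ← X → B — X:fork[blocks] ⇒ blocked
All paths are blocked; A ⊥ B | {E, N, X} holds.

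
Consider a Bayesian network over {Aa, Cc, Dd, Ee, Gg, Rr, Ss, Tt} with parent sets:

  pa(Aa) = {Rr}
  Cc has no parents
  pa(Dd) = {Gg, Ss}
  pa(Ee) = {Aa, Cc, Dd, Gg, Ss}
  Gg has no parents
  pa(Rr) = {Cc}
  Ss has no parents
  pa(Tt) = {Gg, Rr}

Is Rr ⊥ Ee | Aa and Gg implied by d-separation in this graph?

We examine all 5 paths between Rr and Ee:
Path 1: Rr → Tt ← Gg → Dd ← Ss → Ee
  Tt is a collider here and neither Tt nor any of its descendants is conditioned on, so the collider stays closed — the path is blocked at Tt.
Path 2: Rr → Tt ← Gg → Dd → Ee
  Tt is a collider here and neither Tt nor any of its descendants is conditioned on, so the collider stays closed — the path is blocked at Tt.
Path 3: Rr → Tt ← Gg → Ee
  Tt is a collider here and neither Tt nor any of its descendants is conditioned on, so the collider stays closed — the path is blocked at Tt.
Path 4: Rr ← Cc → Ee
  Cc is a fork and Cc is not conditioned on — no node blocks this path, so it is active.
Path 5: Rr → Aa → Ee
  Aa is a chain here and Aa is conditioned on, so the path is blocked at Aa.
Since the path Rr ← Cc → Ee is active, Rr and Ee are not d-separated given {Aa, Gg}.

No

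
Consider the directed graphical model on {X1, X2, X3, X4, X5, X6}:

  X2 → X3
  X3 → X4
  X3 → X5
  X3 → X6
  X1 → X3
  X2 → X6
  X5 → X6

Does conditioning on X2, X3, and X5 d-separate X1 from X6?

Yes

We examine all 3 paths between X1 and X6:
Path 1: X1 → X3 ← X2 → X6
  X2 is a fork here and X2 is conditioned on, so the path is blocked at X2.
Path 2: X1 → X3 → X6
  X3 is a chain here and X3 is conditioned on, so the path is blocked at X3.
Path 3: X1 → X3 → X5 → X6
  X3 is a chain here and X3 is conditioned on, so the path is blocked at X3.
All paths are blocked; X1 ⊥ X6 | {X2, X3, X5} holds.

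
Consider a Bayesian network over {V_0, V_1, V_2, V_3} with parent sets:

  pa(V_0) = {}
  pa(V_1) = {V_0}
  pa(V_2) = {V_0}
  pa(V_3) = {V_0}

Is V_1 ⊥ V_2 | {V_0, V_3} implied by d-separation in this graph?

Yes

There is one path between V_1 and V_2:
Path 1: V_1 ← V_0 → V_2
  V_0 is a fork here and V_0 is conditioned on, so the path is blocked at V_0.
All paths are blocked; V_1 ⊥ V_2 | {V_0, V_3} holds.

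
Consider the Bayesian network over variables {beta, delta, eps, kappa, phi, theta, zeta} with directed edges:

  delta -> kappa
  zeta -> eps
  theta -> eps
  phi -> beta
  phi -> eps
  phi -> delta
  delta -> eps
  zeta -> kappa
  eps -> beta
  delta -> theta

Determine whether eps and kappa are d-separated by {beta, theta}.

We examine all 5 paths between eps and kappa:
Path 1: eps ← phi → delta → kappa
  phi is a fork and phi is not conditioned on; delta is a chain and delta is not conditioned on — no node blocks this path, so it is active.
Path 2: eps ← theta ← delta → kappa
  theta is a chain here and theta is conditioned on, so the path is blocked at theta.
Path 3: eps ← delta → kappa
  delta is a fork and delta is not conditioned on — no node blocks this path, so it is active.
Path 4: eps → beta ← phi → delta → kappa
  beta is a collider and beta is conditioned on, which opens it; phi is a fork and phi is not conditioned on; delta is a chain and delta is not conditioned on — no node blocks this path, so it is active.
Path 5: eps ← zeta → kappa
  zeta is a fork and zeta is not conditioned on — no node blocks this path, so it is active.
At least one path is unblocked, so d-separation fails.

No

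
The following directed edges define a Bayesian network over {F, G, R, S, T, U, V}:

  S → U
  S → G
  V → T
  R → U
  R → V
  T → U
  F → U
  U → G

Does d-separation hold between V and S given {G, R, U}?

Enumerating the 4 paths from V to S and testing each for blocking by {G, R, U}:
Path 1: V ← R → U ← S
  R is a fork here and R is conditioned on, so the path is blocked at R.
Path 2: V ← R → U → G ← S
  R is a fork here and R is conditioned on, so the path is blocked at R.
Path 3: V → T → U ← S
  T is a chain and T is not conditioned on; U is a collider and U is conditioned on, which opens it — no node blocks this path, so it is active.
Path 4: V → T → U → G ← S
  U is a chain here and U is conditioned on, so the path is blocked at U.
At least one path is unblocked, so d-separation fails.

No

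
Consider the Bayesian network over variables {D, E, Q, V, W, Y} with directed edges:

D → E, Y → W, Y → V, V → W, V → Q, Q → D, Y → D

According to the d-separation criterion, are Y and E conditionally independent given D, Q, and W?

Yes

Enumerating the 3 paths from Y to E and testing each for blocking by {D, Q, W}:
  1. Y → V → Q → D → E — V:chain[open]; Q:chain[blocks]; D:chain[blocks] ⇒ blocked
  2. Y → W ← V → Q → D → E — W:collider[open]; V:fork[open]; Q:chain[blocks]; D:chain[blocks] ⇒ blocked
  3. Y → D → E — D:chain[blocks] ⇒ blocked
Every path is blocked, so Y and E are d-separated given {D, Q, W}.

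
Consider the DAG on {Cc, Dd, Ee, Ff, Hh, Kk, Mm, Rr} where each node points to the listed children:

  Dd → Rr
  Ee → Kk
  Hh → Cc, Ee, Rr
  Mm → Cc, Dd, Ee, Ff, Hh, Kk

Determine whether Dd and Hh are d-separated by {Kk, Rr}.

No — Dd and Hh are not d-separated given {Kk, Rr}.

There are 5 undirected paths between Dd and Hh; checking each against the conditioning set {Kk, Rr}:
  1. Dd → Rr ← Hh — Rr:collider[open] ⇒ active
  2. Dd ← Mm → Ee ← Hh — Mm:fork[open]; Ee:collider[open] ⇒ active
  3. Dd ← Mm → Cc ← Hh — Mm:fork[open]; Cc:collider[blocks] ⇒ blocked
  4. Dd ← Mm → Hh — Mm:fork[open] ⇒ active
  5. Dd ← Mm → Kk ← Ee ← Hh — Mm:fork[open]; Kk:collider[open]; Ee:chain[open] ⇒ active
Because an active path exists, Dd and Hh are not d-separated.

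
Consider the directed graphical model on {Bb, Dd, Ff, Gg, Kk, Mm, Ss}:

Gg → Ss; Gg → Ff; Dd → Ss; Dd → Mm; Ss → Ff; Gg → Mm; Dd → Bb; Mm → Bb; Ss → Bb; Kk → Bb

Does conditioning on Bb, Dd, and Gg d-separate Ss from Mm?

Enumerating the 6 paths from Ss to Mm and testing each for blocking by {Bb, Dd, Gg}:
  1. Ss → Ff ← Gg → Mm — Ff:collider[blocks]; Gg:fork[blocks] ⇒ blocked
  2. Ss ← Gg → Mm — Gg:fork[blocks] ⇒ blocked
  3. Ss ← Dd → Mm — Dd:fork[blocks] ⇒ blocked
  4. Ss ← Dd → Bb ← Mm — Dd:fork[blocks]; Bb:collider[open] ⇒ blocked
  5. Ss → Bb ← Mm — Bb:collider[open] ⇒ active
  6. Ss → Bb ← Dd → Mm — Bb:collider[open]; Dd:fork[blocks] ⇒ blocked
At least one path is unblocked, so d-separation fails.

No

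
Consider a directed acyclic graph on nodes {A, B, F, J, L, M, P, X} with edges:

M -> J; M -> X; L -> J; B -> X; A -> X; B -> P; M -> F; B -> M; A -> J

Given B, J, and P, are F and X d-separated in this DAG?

3 paths connect F and X; each must be blocked for d-separation to hold:
Path 1: F ← M → X
  M is a fork and M is not conditioned on — no node blocks this path, so it is active.
Path 2: F ← M ← B → X
  B is a fork here and B is conditioned on, so the path is blocked at B.
Path 3: F ← M → J ← A → X
  M is a fork and M is not conditioned on; J is a collider and J is conditioned on, which opens it; A is a fork and A is not conditioned on — no node blocks this path, so it is active.
At least one path is unblocked, so d-separation fails.

No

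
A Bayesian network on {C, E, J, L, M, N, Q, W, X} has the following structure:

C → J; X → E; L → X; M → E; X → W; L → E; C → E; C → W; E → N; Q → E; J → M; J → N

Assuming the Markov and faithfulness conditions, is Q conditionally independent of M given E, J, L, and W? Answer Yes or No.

Enumerating the 5 paths from Q to M and testing each for blocking by {E, J, L, W}:
  1. Q → E ← L → X → W ← C → J → M — E:collider[open]; L:fork[blocks]; X:chain[open]; W:collider[open]; C:fork[open]; J:chain[blocks] ⇒ blocked
  2. Q → E ← X → W ← C → J → M — E:collider[open]; X:fork[open]; W:collider[open]; C:fork[open]; J:chain[blocks] ⇒ blocked
  3. Q → E → N ← J → M — E:chain[blocks]; N:collider[blocks]; J:fork[blocks] ⇒ blocked
  4. Q → E ← C → J → M — E:collider[open]; C:fork[open]; J:chain[blocks] ⇒ blocked
  5. Q → E ← M — E:collider[open] ⇒ active
At least one path is unblocked, so d-separation fails.

No — Q and M are not d-separated given {E, J, L, W}.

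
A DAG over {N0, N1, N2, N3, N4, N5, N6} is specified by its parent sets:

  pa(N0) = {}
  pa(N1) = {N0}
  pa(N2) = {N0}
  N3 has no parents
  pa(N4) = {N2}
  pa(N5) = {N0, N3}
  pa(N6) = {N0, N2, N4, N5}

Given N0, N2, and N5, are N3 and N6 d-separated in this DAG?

Yes

Enumerating the 4 paths from N3 to N6 and testing each for blocking by {N0, N2, N5}:
Path 1: N3 → N5 → N6
  N5 is a chain here and N5 is conditioned on, so the path is blocked at N5.
Path 2: N3 → N5 ← N0 → N6
  N0 is a fork here and N0 is conditioned on, so the path is blocked at N0.
Path 3: N3 → N5 ← N0 → N2 → N6
  N0 is a fork here and N0 is conditioned on, so the path is blocked at N0.
Path 4: N3 → N5 ← N0 → N2 → N4 → N6
  N0 is a fork here and N0 is conditioned on, so the path is blocked at N0.
Since every path is blocked, d-separation holds.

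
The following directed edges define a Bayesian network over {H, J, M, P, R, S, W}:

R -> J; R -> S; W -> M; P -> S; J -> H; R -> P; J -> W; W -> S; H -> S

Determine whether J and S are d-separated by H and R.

No — J and S are not d-separated given {H, R}.

There are 4 undirected paths between J and S; checking each against the conditioning set {H, R}:
  1. J ← R → P → S — R:fork[blocks]; P:chain[open] ⇒ blocked
  2. J ← R → S — R:fork[blocks] ⇒ blocked
  3. J → W → S — W:chain[open] ⇒ active
  4. J → H → S — H:chain[blocks] ⇒ blocked
At least one path is unblocked, so d-separation fails.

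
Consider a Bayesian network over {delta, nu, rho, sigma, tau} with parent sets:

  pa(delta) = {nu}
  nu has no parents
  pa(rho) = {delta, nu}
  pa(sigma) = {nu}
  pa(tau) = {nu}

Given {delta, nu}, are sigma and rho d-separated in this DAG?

2 paths connect sigma and rho; each must be blocked for d-separation to hold:
Path 1: sigma ← nu → delta → rho
  nu is a fork here and nu is conditioned on, so the path is blocked at nu.
Path 2: sigma ← nu → rho
  nu is a fork here and nu is conditioned on, so the path is blocked at nu.
All paths are blocked; sigma ⊥ rho | {delta, nu} holds.

Yes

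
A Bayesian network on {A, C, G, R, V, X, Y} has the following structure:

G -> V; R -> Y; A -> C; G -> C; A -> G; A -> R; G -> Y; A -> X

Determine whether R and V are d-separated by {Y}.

No

There are 3 undirected paths between R and V; checking each against the conditioning set {Y}:
Path 1: R ← A → G → V
  A is a fork and A is not conditioned on; G is a chain and G is not conditioned on — no node blocks this path, so it is active.
Path 2: R ← A → C ← G → V
  C is a collider here and neither C nor any of its descendants is conditioned on, so the collider stays closed — the path is blocked at C.
Path 3: R → Y ← G → V
  Y is a collider and Y is conditioned on, which opens it; G is a fork and G is not conditioned on — no node blocks this path, so it is active.
Because an active path exists, R and V are not d-separated.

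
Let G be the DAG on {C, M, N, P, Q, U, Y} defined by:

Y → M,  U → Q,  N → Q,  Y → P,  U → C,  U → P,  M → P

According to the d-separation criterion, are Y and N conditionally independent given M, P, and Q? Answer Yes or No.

No

We examine all 2 paths between Y and N:
Path 1: Y → M → P ← U → Q ← N
  M is a chain here and M is conditioned on, so the path is blocked at M.
Path 2: Y → P ← U → Q ← N
  P is a collider and P is conditioned on, which opens it; U is a fork and U is not conditioned on; Q is a collider and Q is conditioned on, which opens it — no node blocks this path, so it is active.
Because an active path exists, Y and N are not d-separated.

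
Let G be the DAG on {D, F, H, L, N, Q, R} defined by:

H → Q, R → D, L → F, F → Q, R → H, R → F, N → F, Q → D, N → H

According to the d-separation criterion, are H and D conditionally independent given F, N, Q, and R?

Yes

There are 6 undirected paths between H and D; checking each against the conditioning set {F, N, Q, R}:
Path 1: H ← N → F ← R → D
  N is a fork here and N is conditioned on, so the path is blocked at N.
Path 2: H ← N → F → Q → D
  N is a fork here and N is conditioned on, so the path is blocked at N.
Path 3: H ← R → F → Q → D
  R is a fork here and R is conditioned on, so the path is blocked at R.
Path 4: H ← R → D
  R is a fork here and R is conditioned on, so the path is blocked at R.
Path 5: H → Q ← F ← R → D
  F is a chain here and F is conditioned on, so the path is blocked at F.
Path 6: H → Q → D
  Q is a chain here and Q is conditioned on, so the path is blocked at Q.
All paths are blocked; H ⊥ D | {F, N, Q, R} holds.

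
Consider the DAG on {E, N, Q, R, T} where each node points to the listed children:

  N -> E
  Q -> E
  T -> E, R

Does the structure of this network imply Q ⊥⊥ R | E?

Only one path connects Q and R:
  1. Q → E ← T → R — E:collider[open]; T:fork[open] ⇒ active
At least one path is unblocked, so d-separation fails.

No — Q and R are not d-separated given {E}.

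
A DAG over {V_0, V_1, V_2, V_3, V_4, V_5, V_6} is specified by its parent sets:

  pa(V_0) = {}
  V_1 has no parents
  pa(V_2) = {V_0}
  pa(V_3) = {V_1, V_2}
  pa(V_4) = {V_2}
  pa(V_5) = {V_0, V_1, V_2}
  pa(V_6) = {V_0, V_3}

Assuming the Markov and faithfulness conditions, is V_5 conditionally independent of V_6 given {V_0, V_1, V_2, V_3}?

Yes

6 paths connect V_5 and V_6; each must be blocked for d-separation to hold:
  1. V_5 ← V_0 → V_6 — V_0:fork[blocks] ⇒ blocked
  2. V_5 ← V_0 → V_2 → V_3 → V_6 — V_0:fork[blocks]; V_2:chain[blocks]; V_3:chain[blocks] ⇒ blocked
  3. V_5 ← V_1 → V_3 → V_6 — V_1:fork[blocks]; V_3:chain[blocks] ⇒ blocked
  4. V_5 ← V_1 → V_3 ← V_2 ← V_0 → V_6 — V_1:fork[blocks]; V_3:collider[open]; V_2:chain[blocks]; V_0:fork[blocks] ⇒ blocked
  5. V_5 ← V_2 → V_3 → V_6 — V_2:fork[blocks]; V_3:chain[blocks] ⇒ blocked
  6. V_5 ← V_2 ← V_0 → V_6 — V_2:chain[blocks]; V_0:fork[blocks] ⇒ blocked
Since every path is blocked, d-separation holds.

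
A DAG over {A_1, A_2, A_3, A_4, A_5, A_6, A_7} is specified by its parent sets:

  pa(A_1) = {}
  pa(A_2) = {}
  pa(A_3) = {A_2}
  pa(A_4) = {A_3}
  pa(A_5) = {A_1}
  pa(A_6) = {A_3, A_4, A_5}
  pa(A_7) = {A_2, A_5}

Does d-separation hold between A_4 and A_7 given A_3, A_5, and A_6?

We examine all 4 paths between A_4 and A_7:
  1. A_4 → A_6 ← A_5 → A_7 — A_6:collider[open]; A_5:fork[blocks] ⇒ blocked
  2. A_4 → A_6 ← A_3 ← A_2 → A_7 — A_6:collider[open]; A_3:chain[blocks]; A_2:fork[open] ⇒ blocked
  3. A_4 ← A_3 → A_6 ← A_5 → A_7 — A_3:fork[blocks]; A_6:collider[open]; A_5:fork[blocks] ⇒ blocked
  4. A_4 ← A_3 ← A_2 → A_7 — A_3:chain[blocks]; A_2:fork[open] ⇒ blocked
Since every path is blocked, d-separation holds.

Yes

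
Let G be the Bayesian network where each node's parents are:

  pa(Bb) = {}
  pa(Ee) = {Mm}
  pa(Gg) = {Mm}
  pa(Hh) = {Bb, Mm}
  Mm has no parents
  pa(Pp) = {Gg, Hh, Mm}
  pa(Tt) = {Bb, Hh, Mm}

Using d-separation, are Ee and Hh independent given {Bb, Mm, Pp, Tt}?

We examine all 5 paths between Ee and Hh:
  1. Ee ← Mm → Gg → Pp ← Hh — Mm:fork[blocks]; Gg:chain[open]; Pp:collider[open] ⇒ blocked
  2. Ee ← Mm → Pp ← Hh — Mm:fork[blocks]; Pp:collider[open] ⇒ blocked
  3. Ee ← Mm → Hh — Mm:fork[blocks] ⇒ blocked
  4. Ee ← Mm → Tt ← Hh — Mm:fork[blocks]; Tt:collider[open] ⇒ blocked
  5. Ee ← Mm → Tt ← Bb → Hh — Mm:fork[blocks]; Tt:collider[open]; Bb:fork[blocks] ⇒ blocked
Since every path is blocked, d-separation holds.

Yes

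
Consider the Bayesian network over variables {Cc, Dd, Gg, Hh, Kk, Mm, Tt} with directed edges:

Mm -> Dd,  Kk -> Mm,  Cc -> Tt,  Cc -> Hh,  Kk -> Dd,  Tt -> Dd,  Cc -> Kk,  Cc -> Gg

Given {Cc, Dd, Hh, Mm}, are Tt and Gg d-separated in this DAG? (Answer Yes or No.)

Yes

3 paths connect Tt and Gg; each must be blocked for d-separation to hold:
  1. Tt ← Cc → Gg — Cc:fork[blocks] ⇒ blocked
  2. Tt → Dd ← Mm ← Kk ← Cc → Gg — Dd:collider[open]; Mm:chain[blocks]; Kk:chain[open]; Cc:fork[blocks] ⇒ blocked
  3. Tt → Dd ← Kk ← Cc → Gg — Dd:collider[open]; Kk:chain[open]; Cc:fork[blocks] ⇒ blocked
Every path is blocked, so Tt and Gg are d-separated given {Cc, Dd, Hh, Mm}.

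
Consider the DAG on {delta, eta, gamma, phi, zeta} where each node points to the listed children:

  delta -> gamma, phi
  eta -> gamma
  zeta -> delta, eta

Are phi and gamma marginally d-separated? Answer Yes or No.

No

There are 2 undirected paths between phi and gamma; checking each against the conditioning set ∅:
Path 1: phi ← delta ← zeta → eta → gamma
  delta is a chain and delta is not conditioned on; zeta is a fork and zeta is not conditioned on; eta is a chain and eta is not conditioned on — no node blocks this path, so it is active.
Path 2: phi ← delta → gamma
  delta is a fork and delta is not conditioned on — no node blocks this path, so it is active.
Since the path phi ← delta ← zeta → eta → gamma is active, phi and gamma are not d-separated given ∅.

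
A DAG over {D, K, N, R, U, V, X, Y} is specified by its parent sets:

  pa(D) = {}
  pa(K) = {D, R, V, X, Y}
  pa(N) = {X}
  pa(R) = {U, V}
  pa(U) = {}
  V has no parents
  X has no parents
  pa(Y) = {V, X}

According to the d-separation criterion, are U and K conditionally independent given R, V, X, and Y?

Yes

4 paths connect U and K; each must be blocked for d-separation to hold:
Path 1: U → R ← V → K
  V is a fork here and V is conditioned on, so the path is blocked at V.
Path 2: U → R ← V → Y ← X → K
  V is a fork here and V is conditioned on, so the path is blocked at V.
Path 3: U → R ← V → Y → K
  V is a fork here and V is conditioned on, so the path is blocked at V.
Path 4: U → R → K
  R is a chain here and R is conditioned on, so the path is blocked at R.
Every path is blocked, so U and K are d-separated given {R, V, X, Y}.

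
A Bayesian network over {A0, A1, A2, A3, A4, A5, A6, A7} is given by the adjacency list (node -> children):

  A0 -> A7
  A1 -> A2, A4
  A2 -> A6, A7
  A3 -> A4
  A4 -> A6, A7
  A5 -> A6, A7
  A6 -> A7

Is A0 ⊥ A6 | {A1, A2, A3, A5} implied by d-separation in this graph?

Yes — A0 and A6 are d-separated given {A1, A2, A3, A5}.

6 paths connect A0 and A6; each must be blocked for d-separation to hold:
Path 1: A0 → A7 ← A2 ← A1 → A4 → A6
  A7 is a collider here and neither A7 nor any of its descendants is conditioned on, so the collider stays closed — the path is blocked at A7.
Path 2: A0 → A7 ← A2 → A6
  A7 is a collider here and neither A7 nor any of its descendants is conditioned on, so the collider stays closed — the path is blocked at A7.
Path 3: A0 → A7 ← A5 → A6
  A7 is a collider here and neither A7 nor any of its descendants is conditioned on, so the collider stays closed — the path is blocked at A7.
Path 4: A0 → A7 ← A6
  A7 is a collider here and neither A7 nor any of its descendants is conditioned on, so the collider stays closed — the path is blocked at A7.
Path 5: A0 → A7 ← A4 ← A1 → A2 → A6
  A7 is a collider here and neither A7 nor any of its descendants is conditioned on, so the collider stays closed — the path is blocked at A7.
Path 6: A0 → A7 ← A4 → A6
  A7 is a collider here and neither A7 nor any of its descendants is conditioned on, so the collider stays closed — the path is blocked at A7.
Every path is blocked, so A0 and A6 are d-separated given {A1, A2, A3, A5}.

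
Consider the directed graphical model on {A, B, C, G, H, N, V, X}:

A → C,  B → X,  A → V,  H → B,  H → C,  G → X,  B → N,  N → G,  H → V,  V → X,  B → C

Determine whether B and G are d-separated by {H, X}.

No

We examine all 6 paths between B and G:
Path 1: B → X ← G
  X is a collider and X is conditioned on, which opens it — no node blocks this path, so it is active.
Path 2: B ← H → V → X ← G
  H is a fork here and H is conditioned on, so the path is blocked at H.
Path 3: B ← H → C ← A → V → X ← G
  H is a fork here and H is conditioned on, so the path is blocked at H.
Path 4: B → N → G
  N is a chain and N is not conditioned on — no node blocks this path, so it is active.
Path 5: B → C ← H → V → X ← G
  C is a collider here and neither C nor any of its descendants is conditioned on, so the collider stays closed — the path is blocked at C.
Path 6: B → C ← A → V → X ← G
  C is a collider here and neither C nor any of its descendants is conditioned on, so the collider stays closed — the path is blocked at C.
Since the path B → X ← G is active, B and G are not d-separated given {H, X}.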